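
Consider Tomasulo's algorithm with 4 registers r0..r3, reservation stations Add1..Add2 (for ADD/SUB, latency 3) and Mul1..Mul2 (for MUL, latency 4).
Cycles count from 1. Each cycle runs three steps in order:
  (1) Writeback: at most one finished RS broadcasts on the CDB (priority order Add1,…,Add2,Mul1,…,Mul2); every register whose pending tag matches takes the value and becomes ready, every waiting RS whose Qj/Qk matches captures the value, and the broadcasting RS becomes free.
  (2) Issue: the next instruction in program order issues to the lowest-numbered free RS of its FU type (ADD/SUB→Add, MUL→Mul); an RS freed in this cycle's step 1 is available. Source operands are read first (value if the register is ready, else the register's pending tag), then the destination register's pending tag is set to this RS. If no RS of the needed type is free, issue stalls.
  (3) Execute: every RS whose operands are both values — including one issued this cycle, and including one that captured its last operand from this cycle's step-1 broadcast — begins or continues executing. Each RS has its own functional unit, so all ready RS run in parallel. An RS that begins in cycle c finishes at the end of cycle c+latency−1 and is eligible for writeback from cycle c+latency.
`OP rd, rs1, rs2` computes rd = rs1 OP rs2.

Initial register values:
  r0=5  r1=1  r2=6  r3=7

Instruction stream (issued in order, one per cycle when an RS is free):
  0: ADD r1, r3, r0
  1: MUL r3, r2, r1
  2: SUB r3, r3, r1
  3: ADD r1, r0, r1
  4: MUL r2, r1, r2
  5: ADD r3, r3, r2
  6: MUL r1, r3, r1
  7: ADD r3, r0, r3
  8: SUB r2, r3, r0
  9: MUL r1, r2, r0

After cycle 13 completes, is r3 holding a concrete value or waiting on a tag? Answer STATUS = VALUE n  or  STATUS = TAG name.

  c1: issue ADD r1<-Add1  regs: r0:5,r1:Add1,r2:6,r3:7
  c2: issue MUL r3<-Mul1  regs: r0:5,r1:Add1,r2:6,r3:Mul1
  c3: issue SUB r3<-Add2  regs: r0:5,r1:Add1,r2:6,r3:Add2
  c4: CDB Add1=12; issue ADD r1<-Add1  regs: r0:5,r1:Add1,r2:6,r3:Add2
  c5: issue MUL r2<-Mul2  regs: r0:5,r1:Add1,r2:Mul2,r3:Add2
  c6: stall  regs: r0:5,r1:Add1,r2:Mul2,r3:Add2
  c7: CDB Add1=17; issue ADD r3<-Add1  regs: r0:5,r1:17,r2:Mul2,r3:Add1
  c8: CDB Mul1=72; issue MUL r1<-Mul1  regs: r0:5,r1:Mul1,r2:Mul2,r3:Add1
  c9: stall  regs: r0:5,r1:Mul1,r2:Mul2,r3:Add1
  c10: stall  regs: r0:5,r1:Mul1,r2:Mul2,r3:Add1
  c11: CDB Add2=60; issue ADD r3<-Add2  regs: r0:5,r1:Mul1,r2:Mul2,r3:Add2
  c12: CDB Mul2=102; stall  regs: r0:5,r1:Mul1,r2:102,r3:Add2
  c13: stall  regs: r0:5,r1:Mul1,r2:102,r3:Add2

STATUS = TAG Add2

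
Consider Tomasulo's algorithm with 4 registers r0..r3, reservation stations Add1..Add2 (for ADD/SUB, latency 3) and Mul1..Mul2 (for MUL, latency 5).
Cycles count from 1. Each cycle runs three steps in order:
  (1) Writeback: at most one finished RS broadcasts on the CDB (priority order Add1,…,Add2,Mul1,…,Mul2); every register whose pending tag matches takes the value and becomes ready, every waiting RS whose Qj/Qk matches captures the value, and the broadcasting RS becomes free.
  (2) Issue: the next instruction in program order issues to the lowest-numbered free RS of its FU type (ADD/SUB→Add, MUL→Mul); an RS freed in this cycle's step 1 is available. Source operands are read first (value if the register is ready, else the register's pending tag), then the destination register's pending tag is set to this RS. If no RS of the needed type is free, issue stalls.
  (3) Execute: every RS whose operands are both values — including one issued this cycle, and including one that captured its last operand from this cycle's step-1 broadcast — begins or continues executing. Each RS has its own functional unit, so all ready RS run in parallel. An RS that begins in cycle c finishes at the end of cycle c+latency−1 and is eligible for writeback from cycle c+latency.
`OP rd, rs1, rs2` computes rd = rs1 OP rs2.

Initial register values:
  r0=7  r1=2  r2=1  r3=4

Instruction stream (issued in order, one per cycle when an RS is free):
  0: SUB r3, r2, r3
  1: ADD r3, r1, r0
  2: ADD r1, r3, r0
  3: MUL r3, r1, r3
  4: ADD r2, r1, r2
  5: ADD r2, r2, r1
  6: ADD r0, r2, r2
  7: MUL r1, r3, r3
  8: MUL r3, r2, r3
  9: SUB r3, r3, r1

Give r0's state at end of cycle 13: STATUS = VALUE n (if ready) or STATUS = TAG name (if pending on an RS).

  c1: issue SUB r3<-Add1  regs: r0:7,r1:2,r2:1,r3:Add1
  c2: issue ADD r3<-Add2  regs: r0:7,r1:2,r2:1,r3:Add2
  c3: stall  regs: r0:7,r1:2,r2:1,r3:Add2
  c4: CDB Add1=-3; issue ADD r1<-Add1  regs: r0:7,r1:Add1,r2:1,r3:Add2
  c5: CDB Add2=9; issue MUL r3<-Mul1  regs: r0:7,r1:Add1,r2:1,r3:Mul1
  c6: issue ADD r2<-Add2  regs: r0:7,r1:Add1,r2:Add2,r3:Mul1
  c7: stall  regs: r0:7,r1:Add1,r2:Add2,r3:Mul1
  c8: CDB Add1=16; issue ADD r2<-Add1  regs: r0:7,r1:16,r2:Add1,r3:Mul1
  c9: stall  regs: r0:7,r1:16,r2:Add1,r3:Mul1
  c10: stall  regs: r0:7,r1:16,r2:Add1,r3:Mul1
  c11: CDB Add2=17; issue ADD r0<-Add2  regs: r0:Add2,r1:16,r2:Add1,r3:Mul1
  c12: issue MUL r1<-Mul2  regs: r0:Add2,r1:Mul2,r2:Add1,r3:Mul1
  c13: CDB Mul1=144; issue MUL r3<-Mul1  regs: r0:Add2,r1:Mul2,r2:Add1,r3:Mul1

STATUS = TAG Add2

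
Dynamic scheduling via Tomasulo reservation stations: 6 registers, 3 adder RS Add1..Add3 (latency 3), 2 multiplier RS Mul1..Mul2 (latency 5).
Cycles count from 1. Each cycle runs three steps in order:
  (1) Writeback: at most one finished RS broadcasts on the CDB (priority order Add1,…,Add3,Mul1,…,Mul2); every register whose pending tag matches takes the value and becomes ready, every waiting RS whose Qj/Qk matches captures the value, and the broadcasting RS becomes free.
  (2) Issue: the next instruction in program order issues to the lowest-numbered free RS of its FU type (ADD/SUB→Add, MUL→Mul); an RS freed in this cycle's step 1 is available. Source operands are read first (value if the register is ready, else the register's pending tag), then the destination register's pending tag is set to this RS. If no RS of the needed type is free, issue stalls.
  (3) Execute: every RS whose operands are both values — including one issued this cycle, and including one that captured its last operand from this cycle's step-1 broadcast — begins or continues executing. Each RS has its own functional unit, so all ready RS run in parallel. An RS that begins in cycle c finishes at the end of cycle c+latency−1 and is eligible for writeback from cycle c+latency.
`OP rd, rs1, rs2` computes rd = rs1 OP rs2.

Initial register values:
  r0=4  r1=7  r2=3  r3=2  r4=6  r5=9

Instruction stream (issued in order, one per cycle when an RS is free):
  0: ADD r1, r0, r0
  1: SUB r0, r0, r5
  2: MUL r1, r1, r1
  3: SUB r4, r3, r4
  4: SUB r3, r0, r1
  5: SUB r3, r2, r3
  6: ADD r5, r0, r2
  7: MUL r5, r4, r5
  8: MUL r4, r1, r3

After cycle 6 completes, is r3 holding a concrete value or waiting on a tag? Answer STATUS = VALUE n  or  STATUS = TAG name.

c1: issue ADD r1<-Add1 | r0:4,r1:Add1,r2:3,r3:2,r4:6,r5:9
c2: issue SUB r0<-Add2 | r0:Add2,r1:Add1,r2:3,r3:2,r4:6,r5:9
c3: issue MUL r1<-Mul1 | r0:Add2,r1:Mul1,r2:3,r3:2,r4:6,r5:9
c4: CDB Add1=8; issue SUB r4<-Add1 | r0:Add2,r1:Mul1,r2:3,r3:2,r4:Add1,r5:9
c5: CDB Add2=-5; issue SUB r3<-Add2 | r0:-5,r1:Mul1,r2:3,r3:Add2,r4:Add1,r5:9
c6: issue SUB r3<-Add3 | r0:-5,r1:Mul1,r2:3,r3:Add3,r4:Add1,r5:9

STATUS = TAG Add3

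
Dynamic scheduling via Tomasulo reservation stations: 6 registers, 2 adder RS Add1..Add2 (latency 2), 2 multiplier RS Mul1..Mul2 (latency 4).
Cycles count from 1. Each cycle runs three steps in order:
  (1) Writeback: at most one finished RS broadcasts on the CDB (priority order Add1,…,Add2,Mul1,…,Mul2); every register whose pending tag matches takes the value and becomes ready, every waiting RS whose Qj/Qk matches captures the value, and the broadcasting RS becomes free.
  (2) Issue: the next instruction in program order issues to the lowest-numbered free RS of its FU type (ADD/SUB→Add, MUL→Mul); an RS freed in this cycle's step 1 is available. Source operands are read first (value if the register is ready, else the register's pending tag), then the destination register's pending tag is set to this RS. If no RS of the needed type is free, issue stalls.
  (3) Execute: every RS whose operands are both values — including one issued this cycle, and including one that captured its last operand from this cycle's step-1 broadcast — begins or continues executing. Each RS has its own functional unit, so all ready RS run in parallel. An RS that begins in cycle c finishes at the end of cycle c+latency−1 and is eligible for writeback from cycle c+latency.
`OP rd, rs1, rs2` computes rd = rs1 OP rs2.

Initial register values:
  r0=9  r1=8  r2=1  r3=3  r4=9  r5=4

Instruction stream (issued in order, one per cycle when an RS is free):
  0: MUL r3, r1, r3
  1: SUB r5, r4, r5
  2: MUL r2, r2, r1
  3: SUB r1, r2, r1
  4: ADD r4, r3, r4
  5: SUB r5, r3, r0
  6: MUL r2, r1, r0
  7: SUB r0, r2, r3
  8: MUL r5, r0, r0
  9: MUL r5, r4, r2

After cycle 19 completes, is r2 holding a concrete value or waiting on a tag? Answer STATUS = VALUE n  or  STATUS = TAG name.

STATUS = VALUE 0

cycle 1: issue MUL r3<-Mul1 // r0:9,r1:8,r2:1,r3:Mul1,r4:9,r5:4
cycle 2: issue SUB r5<-Add1 // r0:9,r1:8,r2:1,r3:Mul1,r4:9,r5:Add1
cycle 3: issue MUL r2<-Mul2 // r0:9,r1:8,r2:Mul2,r3:Mul1,r4:9,r5:Add1
cycle 4: CDB Add1=5; issue SUB r1<-Add1 // r0:9,r1:Add1,r2:Mul2,r3:Mul1,r4:9,r5:5
cycle 5: CDB Mul1=24; issue ADD r4<-Add2 // r0:9,r1:Add1,r2:Mul2,r3:24,r4:Add2,r5:5
cycle 6: stall // r0:9,r1:Add1,r2:Mul2,r3:24,r4:Add2,r5:5
cycle 7: CDB Add2=33; issue SUB r5<-Add2 // r0:9,r1:Add1,r2:Mul2,r3:24,r4:33,r5:Add2
cycle 8: CDB Mul2=8; issue MUL r2<-Mul1 // r0:9,r1:Add1,r2:Mul1,r3:24,r4:33,r5:Add2
cycle 9: CDB Add2=15; issue SUB r0<-Add2 // r0:Add2,r1:Add1,r2:Mul1,r3:24,r4:33,r5:15
cycle 10: CDB Add1=0; issue MUL r5<-Mul2 // r0:Add2,r1:0,r2:Mul1,r3:24,r4:33,r5:Mul2
cycle 11: stall // r0:Add2,r1:0,r2:Mul1,r3:24,r4:33,r5:Mul2
cycle 12: stall // r0:Add2,r1:0,r2:Mul1,r3:24,r4:33,r5:Mul2
cycle 13: stall // r0:Add2,r1:0,r2:Mul1,r3:24,r4:33,r5:Mul2
cycle 14: CDB Mul1=0; issue MUL r5<-Mul1 // r0:Add2,r1:0,r2:0,r3:24,r4:33,r5:Mul1
cycle 15: - // r0:Add2,r1:0,r2:0,r3:24,r4:33,r5:Mul1
cycle 16: CDB Add2=-24 // r0:-24,r1:0,r2:0,r3:24,r4:33,r5:Mul1
cycle 17: - // r0:-24,r1:0,r2:0,r3:24,r4:33,r5:Mul1
cycle 18: CDB Mul1=0 // r0:-24,r1:0,r2:0,r3:24,r4:33,r5:0
cycle 19: - // r0:-24,r1:0,r2:0,r3:24,r4:33,r5:0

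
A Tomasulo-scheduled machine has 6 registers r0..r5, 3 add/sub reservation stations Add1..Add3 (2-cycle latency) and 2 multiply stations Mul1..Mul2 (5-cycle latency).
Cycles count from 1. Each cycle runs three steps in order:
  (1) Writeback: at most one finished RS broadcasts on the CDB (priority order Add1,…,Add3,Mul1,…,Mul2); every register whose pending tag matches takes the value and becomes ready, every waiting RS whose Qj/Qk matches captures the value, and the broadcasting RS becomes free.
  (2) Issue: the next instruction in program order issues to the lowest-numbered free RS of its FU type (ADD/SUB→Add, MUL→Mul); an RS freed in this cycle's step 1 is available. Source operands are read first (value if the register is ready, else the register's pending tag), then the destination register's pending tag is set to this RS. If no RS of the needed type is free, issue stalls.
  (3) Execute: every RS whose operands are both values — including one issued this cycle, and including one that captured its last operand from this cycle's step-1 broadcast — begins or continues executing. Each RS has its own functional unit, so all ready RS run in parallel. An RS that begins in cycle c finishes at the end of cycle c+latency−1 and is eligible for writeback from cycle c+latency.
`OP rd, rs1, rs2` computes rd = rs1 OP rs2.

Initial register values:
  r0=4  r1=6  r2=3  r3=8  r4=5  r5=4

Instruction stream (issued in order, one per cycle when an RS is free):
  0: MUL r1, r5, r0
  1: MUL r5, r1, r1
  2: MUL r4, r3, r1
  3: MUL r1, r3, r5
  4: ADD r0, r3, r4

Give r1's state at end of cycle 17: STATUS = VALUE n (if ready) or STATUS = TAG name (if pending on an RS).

  c1: issue MUL r1<-Mul1  regs: r0:4,r1:Mul1,r2:3,r3:8,r4:5,r5:4
  c2: issue MUL r5<-Mul2  regs: r0:4,r1:Mul1,r2:3,r3:8,r4:5,r5:Mul2
  c3: stall  regs: r0:4,r1:Mul1,r2:3,r3:8,r4:5,r5:Mul2
  c4: stall  regs: r0:4,r1:Mul1,r2:3,r3:8,r4:5,r5:Mul2
  c5: stall  regs: r0:4,r1:Mul1,r2:3,r3:8,r4:5,r5:Mul2
  c6: CDB Mul1=16; issue MUL r4<-Mul1  regs: r0:4,r1:16,r2:3,r3:8,r4:Mul1,r5:Mul2
  c7: stall  regs: r0:4,r1:16,r2:3,r3:8,r4:Mul1,r5:Mul2
  c8: stall  regs: r0:4,r1:16,r2:3,r3:8,r4:Mul1,r5:Mul2
  c9: stall  regs: r0:4,r1:16,r2:3,r3:8,r4:Mul1,r5:Mul2
  c10: stall  regs: r0:4,r1:16,r2:3,r3:8,r4:Mul1,r5:Mul2
  c11: CDB Mul1=128; issue MUL r1<-Mul1  regs: r0:4,r1:Mul1,r2:3,r3:8,r4:128,r5:Mul2
  c12: CDB Mul2=256; issue ADD r0<-Add1  regs: r0:Add1,r1:Mul1,r2:3,r3:8,r4:128,r5:256
  c13: -  regs: r0:Add1,r1:Mul1,r2:3,r3:8,r4:128,r5:256
  c14: CDB Add1=136  regs: r0:136,r1:Mul1,r2:3,r3:8,r4:128,r5:256
  c15: -  regs: r0:136,r1:Mul1,r2:3,r3:8,r4:128,r5:256
  c16: -  regs: r0:136,r1:Mul1,r2:3,r3:8,r4:128,r5:256
  c17: CDB Mul1=2048  regs: r0:136,r1:2048,r2:3,r3:8,r4:128,r5:256

STATUS = VALUE 2048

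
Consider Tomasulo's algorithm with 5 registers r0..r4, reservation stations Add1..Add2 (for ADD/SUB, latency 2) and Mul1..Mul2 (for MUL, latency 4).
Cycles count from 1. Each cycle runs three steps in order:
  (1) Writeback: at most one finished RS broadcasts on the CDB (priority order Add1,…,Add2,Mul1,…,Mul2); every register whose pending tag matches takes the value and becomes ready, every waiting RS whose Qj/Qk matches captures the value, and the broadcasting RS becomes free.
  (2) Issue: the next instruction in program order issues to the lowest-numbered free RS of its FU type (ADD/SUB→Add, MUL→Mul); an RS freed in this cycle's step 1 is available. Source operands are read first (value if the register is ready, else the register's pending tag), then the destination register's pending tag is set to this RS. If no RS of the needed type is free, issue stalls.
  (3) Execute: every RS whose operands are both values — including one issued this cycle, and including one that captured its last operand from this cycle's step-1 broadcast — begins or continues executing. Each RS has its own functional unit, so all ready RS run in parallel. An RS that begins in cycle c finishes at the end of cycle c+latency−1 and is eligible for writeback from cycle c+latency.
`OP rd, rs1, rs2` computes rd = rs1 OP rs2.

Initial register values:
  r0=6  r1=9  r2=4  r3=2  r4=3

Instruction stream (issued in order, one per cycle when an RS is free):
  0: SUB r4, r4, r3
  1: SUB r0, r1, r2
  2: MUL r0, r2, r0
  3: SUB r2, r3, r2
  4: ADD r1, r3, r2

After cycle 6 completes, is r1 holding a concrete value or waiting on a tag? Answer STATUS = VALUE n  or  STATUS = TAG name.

  c1: issue SUB r4<-Add1  regs: r0:6,r1:9,r2:4,r3:2,r4:Add1
  c2: issue SUB r0<-Add2  regs: r0:Add2,r1:9,r2:4,r3:2,r4:Add1
  c3: CDB Add1=1; issue MUL r0<-Mul1  regs: r0:Mul1,r1:9,r2:4,r3:2,r4:1
  c4: CDB Add2=5; issue SUB r2<-Add1  regs: r0:Mul1,r1:9,r2:Add1,r3:2,r4:1
  c5: issue ADD r1<-Add2  regs: r0:Mul1,r1:Add2,r2:Add1,r3:2,r4:1
  c6: CDB Add1=-2  regs: r0:Mul1,r1:Add2,r2:-2,r3:2,r4:1

STATUS = TAG Add2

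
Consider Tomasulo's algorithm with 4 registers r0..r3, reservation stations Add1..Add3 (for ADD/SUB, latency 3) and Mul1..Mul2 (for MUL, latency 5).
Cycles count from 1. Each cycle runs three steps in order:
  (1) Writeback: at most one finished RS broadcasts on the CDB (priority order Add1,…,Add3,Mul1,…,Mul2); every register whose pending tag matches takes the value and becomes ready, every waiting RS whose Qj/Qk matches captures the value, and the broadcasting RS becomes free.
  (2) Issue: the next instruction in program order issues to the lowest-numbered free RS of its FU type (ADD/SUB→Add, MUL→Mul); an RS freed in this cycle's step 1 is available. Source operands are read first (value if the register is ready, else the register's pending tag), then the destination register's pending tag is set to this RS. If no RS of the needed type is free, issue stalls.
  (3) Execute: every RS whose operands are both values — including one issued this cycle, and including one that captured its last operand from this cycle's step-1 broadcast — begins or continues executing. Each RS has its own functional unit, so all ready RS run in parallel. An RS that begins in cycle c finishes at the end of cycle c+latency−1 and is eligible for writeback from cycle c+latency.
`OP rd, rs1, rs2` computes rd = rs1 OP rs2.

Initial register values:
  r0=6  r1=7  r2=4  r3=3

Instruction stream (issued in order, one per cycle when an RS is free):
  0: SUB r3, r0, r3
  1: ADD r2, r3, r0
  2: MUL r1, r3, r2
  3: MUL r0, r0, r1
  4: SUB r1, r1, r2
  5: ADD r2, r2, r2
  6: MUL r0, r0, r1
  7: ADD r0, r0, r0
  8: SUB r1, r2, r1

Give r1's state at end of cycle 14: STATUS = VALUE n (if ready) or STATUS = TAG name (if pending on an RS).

STATUS = TAG Add3

c1: issue SUB r3<-Add1 | r0:6,r1:7,r2:4,r3:Add1
c2: issue ADD r2<-Add2 | r0:6,r1:7,r2:Add2,r3:Add1
c3: issue MUL r1<-Mul1 | r0:6,r1:Mul1,r2:Add2,r3:Add1
c4: CDB Add1=3; issue MUL r0<-Mul2 | r0:Mul2,r1:Mul1,r2:Add2,r3:3
c5: issue SUB r1<-Add1 | r0:Mul2,r1:Add1,r2:Add2,r3:3
c6: issue ADD r2<-Add3 | r0:Mul2,r1:Add1,r2:Add3,r3:3
c7: CDB Add2=9; stall | r0:Mul2,r1:Add1,r2:Add3,r3:3
c8: stall | r0:Mul2,r1:Add1,r2:Add3,r3:3
c9: stall | r0:Mul2,r1:Add1,r2:Add3,r3:3
c10: CDB Add3=18; stall | r0:Mul2,r1:Add1,r2:18,r3:3
c11: stall | r0:Mul2,r1:Add1,r2:18,r3:3
c12: CDB Mul1=27; issue MUL r0<-Mul1 | r0:Mul1,r1:Add1,r2:18,r3:3
c13: issue ADD r0<-Add2 | r0:Add2,r1:Add1,r2:18,r3:3
c14: issue SUB r1<-Add3 | r0:Add2,r1:Add3,r2:18,r3:3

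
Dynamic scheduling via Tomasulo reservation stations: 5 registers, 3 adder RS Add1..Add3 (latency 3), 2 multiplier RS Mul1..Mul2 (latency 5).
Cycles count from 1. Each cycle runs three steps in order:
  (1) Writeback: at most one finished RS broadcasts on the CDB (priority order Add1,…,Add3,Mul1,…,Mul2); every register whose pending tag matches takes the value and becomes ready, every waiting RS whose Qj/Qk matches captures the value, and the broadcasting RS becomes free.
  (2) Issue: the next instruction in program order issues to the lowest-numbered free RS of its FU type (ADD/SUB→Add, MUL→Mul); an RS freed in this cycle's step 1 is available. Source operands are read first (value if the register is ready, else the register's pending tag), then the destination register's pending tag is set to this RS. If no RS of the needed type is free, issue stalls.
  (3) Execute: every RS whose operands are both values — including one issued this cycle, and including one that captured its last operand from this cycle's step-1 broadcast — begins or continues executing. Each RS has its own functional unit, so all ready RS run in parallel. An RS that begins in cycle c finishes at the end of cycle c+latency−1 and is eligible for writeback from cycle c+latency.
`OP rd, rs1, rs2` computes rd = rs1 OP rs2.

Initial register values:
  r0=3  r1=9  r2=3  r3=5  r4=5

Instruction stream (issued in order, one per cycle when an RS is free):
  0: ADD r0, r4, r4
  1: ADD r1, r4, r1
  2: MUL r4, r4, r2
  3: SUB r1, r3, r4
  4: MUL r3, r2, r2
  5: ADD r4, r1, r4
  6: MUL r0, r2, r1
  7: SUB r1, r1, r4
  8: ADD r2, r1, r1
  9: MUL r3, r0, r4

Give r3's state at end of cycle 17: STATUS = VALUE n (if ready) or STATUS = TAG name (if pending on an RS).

STATUS = TAG Mul2

cycle 1: issue ADD r0<-Add1 // r0:Add1,r1:9,r2:3,r3:5,r4:5
cycle 2: issue ADD r1<-Add2 // r0:Add1,r1:Add2,r2:3,r3:5,r4:5
cycle 3: issue MUL r4<-Mul1 // r0:Add1,r1:Add2,r2:3,r3:5,r4:Mul1
cycle 4: CDB Add1=10; issue SUB r1<-Add1 // r0:10,r1:Add1,r2:3,r3:5,r4:Mul1
cycle 5: CDB Add2=14; issue MUL r3<-Mul2 // r0:10,r1:Add1,r2:3,r3:Mul2,r4:Mul1
cycle 6: issue ADD r4<-Add2 // r0:10,r1:Add1,r2:3,r3:Mul2,r4:Add2
cycle 7: stall // r0:10,r1:Add1,r2:3,r3:Mul2,r4:Add2
cycle 8: CDB Mul1=15; issue MUL r0<-Mul1 // r0:Mul1,r1:Add1,r2:3,r3:Mul2,r4:Add2
cycle 9: issue SUB r1<-Add3 // r0:Mul1,r1:Add3,r2:3,r3:Mul2,r4:Add2
cycle 10: CDB Mul2=9; stall // r0:Mul1,r1:Add3,r2:3,r3:9,r4:Add2
cycle 11: CDB Add1=-10; issue ADD r2<-Add1 // r0:Mul1,r1:Add3,r2:Add1,r3:9,r4:Add2
cycle 12: issue MUL r3<-Mul2 // r0:Mul1,r1:Add3,r2:Add1,r3:Mul2,r4:Add2
cycle 13: - // r0:Mul1,r1:Add3,r2:Add1,r3:Mul2,r4:Add2
cycle 14: CDB Add2=5 // r0:Mul1,r1:Add3,r2:Add1,r3:Mul2,r4:5
cycle 15: - // r0:Mul1,r1:Add3,r2:Add1,r3:Mul2,r4:5
cycle 16: CDB Mul1=-30 // r0:-30,r1:Add3,r2:Add1,r3:Mul2,r4:5
cycle 17: CDB Add3=-15 // r0:-30,r1:-15,r2:Add1,r3:Mul2,r4:5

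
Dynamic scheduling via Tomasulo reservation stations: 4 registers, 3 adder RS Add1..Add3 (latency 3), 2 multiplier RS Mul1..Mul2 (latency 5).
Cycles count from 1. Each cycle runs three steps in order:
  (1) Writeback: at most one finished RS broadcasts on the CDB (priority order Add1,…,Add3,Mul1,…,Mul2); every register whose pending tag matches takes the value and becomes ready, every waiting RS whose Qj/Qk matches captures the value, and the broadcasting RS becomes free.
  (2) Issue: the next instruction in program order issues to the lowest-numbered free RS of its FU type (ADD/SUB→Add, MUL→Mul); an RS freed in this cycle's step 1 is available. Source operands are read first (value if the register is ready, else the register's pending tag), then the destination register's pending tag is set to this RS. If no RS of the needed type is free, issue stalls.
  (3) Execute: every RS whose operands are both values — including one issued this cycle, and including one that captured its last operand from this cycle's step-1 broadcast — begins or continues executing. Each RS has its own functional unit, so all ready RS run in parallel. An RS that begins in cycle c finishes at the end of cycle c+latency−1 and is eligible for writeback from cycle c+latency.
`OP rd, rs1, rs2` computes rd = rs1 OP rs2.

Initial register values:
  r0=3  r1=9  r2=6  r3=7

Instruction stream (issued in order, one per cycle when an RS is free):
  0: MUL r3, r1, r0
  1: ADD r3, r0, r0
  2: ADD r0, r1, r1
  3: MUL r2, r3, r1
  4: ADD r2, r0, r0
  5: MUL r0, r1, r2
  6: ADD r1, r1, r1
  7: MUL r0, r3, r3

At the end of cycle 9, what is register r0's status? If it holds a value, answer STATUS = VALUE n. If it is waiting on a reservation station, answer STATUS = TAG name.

STATUS = TAG Mul1

cycle 1: issue MUL r3<-Mul1 // r0:3,r1:9,r2:6,r3:Mul1
cycle 2: issue ADD r3<-Add1 // r0:3,r1:9,r2:6,r3:Add1
cycle 3: issue ADD r0<-Add2 // r0:Add2,r1:9,r2:6,r3:Add1
cycle 4: issue MUL r2<-Mul2 // r0:Add2,r1:9,r2:Mul2,r3:Add1
cycle 5: CDB Add1=6; issue ADD r2<-Add1 // r0:Add2,r1:9,r2:Add1,r3:6
cycle 6: CDB Add2=18; stall // r0:18,r1:9,r2:Add1,r3:6
cycle 7: CDB Mul1=27; issue MUL r0<-Mul1 // r0:Mul1,r1:9,r2:Add1,r3:6
cycle 8: issue ADD r1<-Add2 // r0:Mul1,r1:Add2,r2:Add1,r3:6
cycle 9: CDB Add1=36; stall // r0:Mul1,r1:Add2,r2:36,r3:6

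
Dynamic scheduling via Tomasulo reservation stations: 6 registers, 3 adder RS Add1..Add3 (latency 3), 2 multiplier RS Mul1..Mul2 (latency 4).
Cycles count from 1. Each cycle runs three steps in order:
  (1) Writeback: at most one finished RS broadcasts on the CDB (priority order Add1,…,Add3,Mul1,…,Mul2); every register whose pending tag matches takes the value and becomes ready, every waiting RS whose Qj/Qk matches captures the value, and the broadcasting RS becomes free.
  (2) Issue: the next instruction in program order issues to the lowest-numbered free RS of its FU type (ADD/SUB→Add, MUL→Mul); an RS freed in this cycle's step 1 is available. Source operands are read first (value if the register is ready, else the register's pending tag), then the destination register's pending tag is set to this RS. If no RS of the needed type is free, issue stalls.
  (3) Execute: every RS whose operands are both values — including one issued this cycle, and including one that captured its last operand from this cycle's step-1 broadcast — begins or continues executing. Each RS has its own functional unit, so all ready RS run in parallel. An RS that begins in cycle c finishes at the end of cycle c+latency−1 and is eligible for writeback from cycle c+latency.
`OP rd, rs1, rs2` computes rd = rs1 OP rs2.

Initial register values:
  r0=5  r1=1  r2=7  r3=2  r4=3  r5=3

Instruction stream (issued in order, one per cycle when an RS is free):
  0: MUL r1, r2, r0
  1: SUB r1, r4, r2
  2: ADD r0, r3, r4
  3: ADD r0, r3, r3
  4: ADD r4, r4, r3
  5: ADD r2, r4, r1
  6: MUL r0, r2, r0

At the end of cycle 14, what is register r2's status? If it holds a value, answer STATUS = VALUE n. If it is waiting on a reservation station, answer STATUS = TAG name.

  c1: issue MUL r1<-Mul1  regs: r0:5,r1:Mul1,r2:7,r3:2,r4:3,r5:3
  c2: issue SUB r1<-Add1  regs: r0:5,r1:Add1,r2:7,r3:2,r4:3,r5:3
  c3: issue ADD r0<-Add2  regs: r0:Add2,r1:Add1,r2:7,r3:2,r4:3,r5:3
  c4: issue ADD r0<-Add3  regs: r0:Add3,r1:Add1,r2:7,r3:2,r4:3,r5:3
  c5: CDB Add1=-4; issue ADD r4<-Add1  regs: r0:Add3,r1:-4,r2:7,r3:2,r4:Add1,r5:3
  c6: CDB Add2=5; issue ADD r2<-Add2  regs: r0:Add3,r1:-4,r2:Add2,r3:2,r4:Add1,r5:3
  c7: CDB Add3=4; issue MUL r0<-Mul2  regs: r0:Mul2,r1:-4,r2:Add2,r3:2,r4:Add1,r5:3
  c8: CDB Add1=5  regs: r0:Mul2,r1:-4,r2:Add2,r3:2,r4:5,r5:3
  c9: CDB Mul1=35  regs: r0:Mul2,r1:-4,r2:Add2,r3:2,r4:5,r5:3
  c10: -  regs: r0:Mul2,r1:-4,r2:Add2,r3:2,r4:5,r5:3
  c11: CDB Add2=1  regs: r0:Mul2,r1:-4,r2:1,r3:2,r4:5,r5:3
  c12: -  regs: r0:Mul2,r1:-4,r2:1,r3:2,r4:5,r5:3
  c13: -  regs: r0:Mul2,r1:-4,r2:1,r3:2,r4:5,r5:3
  c14: -  regs: r0:Mul2,r1:-4,r2:1,r3:2,r4:5,r5:3

STATUS = VALUE 1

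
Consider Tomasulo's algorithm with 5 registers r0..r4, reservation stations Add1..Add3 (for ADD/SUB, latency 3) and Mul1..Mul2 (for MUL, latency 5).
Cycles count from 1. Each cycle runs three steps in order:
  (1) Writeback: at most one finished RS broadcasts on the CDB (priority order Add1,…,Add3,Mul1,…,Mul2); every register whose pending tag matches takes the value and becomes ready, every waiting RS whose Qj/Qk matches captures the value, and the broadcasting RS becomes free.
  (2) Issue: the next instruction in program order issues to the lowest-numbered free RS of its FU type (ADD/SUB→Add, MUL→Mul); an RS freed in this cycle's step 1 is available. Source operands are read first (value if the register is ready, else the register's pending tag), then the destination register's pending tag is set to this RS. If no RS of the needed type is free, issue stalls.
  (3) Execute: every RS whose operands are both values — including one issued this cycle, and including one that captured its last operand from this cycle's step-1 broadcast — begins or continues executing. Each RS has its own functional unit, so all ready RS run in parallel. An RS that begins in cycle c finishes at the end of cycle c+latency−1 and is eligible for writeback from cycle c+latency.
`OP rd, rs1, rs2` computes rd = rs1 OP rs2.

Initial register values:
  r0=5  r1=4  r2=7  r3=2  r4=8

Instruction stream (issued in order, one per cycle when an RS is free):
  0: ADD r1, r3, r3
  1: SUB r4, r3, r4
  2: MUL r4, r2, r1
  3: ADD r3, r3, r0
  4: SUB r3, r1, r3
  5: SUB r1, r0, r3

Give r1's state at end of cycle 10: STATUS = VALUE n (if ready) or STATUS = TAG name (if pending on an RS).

STATUS = TAG Add3

c1: issue ADD r1<-Add1 | r0:5,r1:Add1,r2:7,r3:2,r4:8
c2: issue SUB r4<-Add2 | r0:5,r1:Add1,r2:7,r3:2,r4:Add2
c3: issue MUL r4<-Mul1 | r0:5,r1:Add1,r2:7,r3:2,r4:Mul1
c4: CDB Add1=4; issue ADD r3<-Add1 | r0:5,r1:4,r2:7,r3:Add1,r4:Mul1
c5: CDB Add2=-6; issue SUB r3<-Add2 | r0:5,r1:4,r2:7,r3:Add2,r4:Mul1
c6: issue SUB r1<-Add3 | r0:5,r1:Add3,r2:7,r3:Add2,r4:Mul1
c7: CDB Add1=7 | r0:5,r1:Add3,r2:7,r3:Add2,r4:Mul1
c8: - | r0:5,r1:Add3,r2:7,r3:Add2,r4:Mul1
c9: CDB Mul1=28 | r0:5,r1:Add3,r2:7,r3:Add2,r4:28
c10: CDB Add2=-3 | r0:5,r1:Add3,r2:7,r3:-3,r4:28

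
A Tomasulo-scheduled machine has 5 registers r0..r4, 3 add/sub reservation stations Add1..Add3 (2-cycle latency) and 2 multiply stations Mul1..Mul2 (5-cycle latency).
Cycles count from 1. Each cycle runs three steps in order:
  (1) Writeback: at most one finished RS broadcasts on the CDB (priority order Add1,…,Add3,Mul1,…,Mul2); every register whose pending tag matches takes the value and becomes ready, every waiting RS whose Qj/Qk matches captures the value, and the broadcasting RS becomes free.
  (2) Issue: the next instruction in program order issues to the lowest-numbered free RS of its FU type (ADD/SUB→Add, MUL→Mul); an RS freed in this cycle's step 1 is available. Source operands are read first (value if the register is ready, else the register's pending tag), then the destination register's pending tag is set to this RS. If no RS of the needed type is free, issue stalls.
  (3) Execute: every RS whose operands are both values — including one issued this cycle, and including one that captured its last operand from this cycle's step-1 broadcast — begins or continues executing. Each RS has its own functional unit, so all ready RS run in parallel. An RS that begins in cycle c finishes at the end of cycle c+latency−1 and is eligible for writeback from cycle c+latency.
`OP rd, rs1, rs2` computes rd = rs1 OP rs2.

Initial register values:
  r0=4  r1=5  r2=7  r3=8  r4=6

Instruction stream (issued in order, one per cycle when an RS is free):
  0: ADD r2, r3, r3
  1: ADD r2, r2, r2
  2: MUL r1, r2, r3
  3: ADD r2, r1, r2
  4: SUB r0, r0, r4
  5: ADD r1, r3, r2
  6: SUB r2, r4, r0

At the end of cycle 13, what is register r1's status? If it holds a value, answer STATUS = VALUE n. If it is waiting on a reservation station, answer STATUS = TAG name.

STATUS = TAG Add3

cycle 1: issue ADD r2<-Add1 // r0:4,r1:5,r2:Add1,r3:8,r4:6
cycle 2: issue ADD r2<-Add2 // r0:4,r1:5,r2:Add2,r3:8,r4:6
cycle 3: CDB Add1=16; issue MUL r1<-Mul1 // r0:4,r1:Mul1,r2:Add2,r3:8,r4:6
cycle 4: issue ADD r2<-Add1 // r0:4,r1:Mul1,r2:Add1,r3:8,r4:6
cycle 5: CDB Add2=32; issue SUB r0<-Add2 // r0:Add2,r1:Mul1,r2:Add1,r3:8,r4:6
cycle 6: issue ADD r1<-Add3 // r0:Add2,r1:Add3,r2:Add1,r3:8,r4:6
cycle 7: CDB Add2=-2; issue SUB r2<-Add2 // r0:-2,r1:Add3,r2:Add2,r3:8,r4:6
cycle 8: - // r0:-2,r1:Add3,r2:Add2,r3:8,r4:6
cycle 9: CDB Add2=8 // r0:-2,r1:Add3,r2:8,r3:8,r4:6
cycle 10: CDB Mul1=256 // r0:-2,r1:Add3,r2:8,r3:8,r4:6
cycle 11: - // r0:-2,r1:Add3,r2:8,r3:8,r4:6
cycle 12: CDB Add1=288 // r0:-2,r1:Add3,r2:8,r3:8,r4:6
cycle 13: - // r0:-2,r1:Add3,r2:8,r3:8,r4:6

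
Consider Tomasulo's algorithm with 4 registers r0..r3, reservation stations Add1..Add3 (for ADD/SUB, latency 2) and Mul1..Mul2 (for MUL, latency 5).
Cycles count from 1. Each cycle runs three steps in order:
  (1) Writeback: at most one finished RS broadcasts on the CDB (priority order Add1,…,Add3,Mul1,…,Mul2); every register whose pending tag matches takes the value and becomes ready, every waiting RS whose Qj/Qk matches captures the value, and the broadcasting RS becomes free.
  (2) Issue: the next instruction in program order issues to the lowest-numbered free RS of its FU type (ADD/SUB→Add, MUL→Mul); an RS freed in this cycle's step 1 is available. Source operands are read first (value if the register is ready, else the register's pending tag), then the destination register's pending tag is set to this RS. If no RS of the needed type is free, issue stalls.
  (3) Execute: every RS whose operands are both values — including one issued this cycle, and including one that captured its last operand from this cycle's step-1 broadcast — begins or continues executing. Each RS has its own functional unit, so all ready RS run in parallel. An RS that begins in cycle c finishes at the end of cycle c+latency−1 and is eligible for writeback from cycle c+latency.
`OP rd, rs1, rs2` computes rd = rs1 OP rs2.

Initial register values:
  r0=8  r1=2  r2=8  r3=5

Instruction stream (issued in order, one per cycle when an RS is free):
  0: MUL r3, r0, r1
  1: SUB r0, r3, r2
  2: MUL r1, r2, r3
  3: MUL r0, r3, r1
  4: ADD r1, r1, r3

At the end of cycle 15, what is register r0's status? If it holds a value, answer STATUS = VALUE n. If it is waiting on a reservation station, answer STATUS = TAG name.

  c1: issue MUL r3<-Mul1  regs: r0:8,r1:2,r2:8,r3:Mul1
  c2: issue SUB r0<-Add1  regs: r0:Add1,r1:2,r2:8,r3:Mul1
  c3: issue MUL r1<-Mul2  regs: r0:Add1,r1:Mul2,r2:8,r3:Mul1
  c4: stall  regs: r0:Add1,r1:Mul2,r2:8,r3:Mul1
  c5: stall  regs: r0:Add1,r1:Mul2,r2:8,r3:Mul1
  c6: CDB Mul1=16; issue MUL r0<-Mul1  regs: r0:Mul1,r1:Mul2,r2:8,r3:16
  c7: issue ADD r1<-Add2  regs: r0:Mul1,r1:Add2,r2:8,r3:16
  c8: CDB Add1=8  regs: r0:Mul1,r1:Add2,r2:8,r3:16
  c9: -  regs: r0:Mul1,r1:Add2,r2:8,r3:16
  c10: -  regs: r0:Mul1,r1:Add2,r2:8,r3:16
  c11: CDB Mul2=128  regs: r0:Mul1,r1:Add2,r2:8,r3:16
  c12: -  regs: r0:Mul1,r1:Add2,r2:8,r3:16
  c13: CDB Add2=144  regs: r0:Mul1,r1:144,r2:8,r3:16
  c14: -  regs: r0:Mul1,r1:144,r2:8,r3:16
  c15: -  regs: r0:Mul1,r1:144,r2:8,r3:16

STATUS = TAG Mul1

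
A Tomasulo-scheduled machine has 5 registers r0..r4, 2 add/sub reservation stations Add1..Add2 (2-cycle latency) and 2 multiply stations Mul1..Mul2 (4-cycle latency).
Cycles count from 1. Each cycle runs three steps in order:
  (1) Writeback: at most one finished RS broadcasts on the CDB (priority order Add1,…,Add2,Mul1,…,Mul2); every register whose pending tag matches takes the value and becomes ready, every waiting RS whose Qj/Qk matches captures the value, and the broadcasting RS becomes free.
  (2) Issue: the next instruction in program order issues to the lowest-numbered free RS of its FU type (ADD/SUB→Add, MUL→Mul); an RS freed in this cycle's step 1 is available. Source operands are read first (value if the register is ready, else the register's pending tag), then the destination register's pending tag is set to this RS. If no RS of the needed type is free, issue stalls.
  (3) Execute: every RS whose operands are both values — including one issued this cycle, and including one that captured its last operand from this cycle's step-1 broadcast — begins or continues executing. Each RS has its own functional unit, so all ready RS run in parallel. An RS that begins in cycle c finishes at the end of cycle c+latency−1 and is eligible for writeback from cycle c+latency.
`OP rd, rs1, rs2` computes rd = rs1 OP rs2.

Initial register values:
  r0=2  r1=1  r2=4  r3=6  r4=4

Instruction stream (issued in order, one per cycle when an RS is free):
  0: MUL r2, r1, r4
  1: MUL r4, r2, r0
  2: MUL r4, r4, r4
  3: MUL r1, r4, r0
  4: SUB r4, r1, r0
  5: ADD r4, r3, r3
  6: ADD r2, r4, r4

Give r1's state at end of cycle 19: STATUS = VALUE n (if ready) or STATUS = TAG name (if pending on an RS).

cycle 1: issue MUL r2<-Mul1 // r0:2,r1:1,r2:Mul1,r3:6,r4:4
cycle 2: issue MUL r4<-Mul2 // r0:2,r1:1,r2:Mul1,r3:6,r4:Mul2
cycle 3: stall // r0:2,r1:1,r2:Mul1,r3:6,r4:Mul2
cycle 4: stall // r0:2,r1:1,r2:Mul1,r3:6,r4:Mul2
cycle 5: CDB Mul1=4; issue MUL r4<-Mul1 // r0:2,r1:1,r2:4,r3:6,r4:Mul1
cycle 6: stall // r0:2,r1:1,r2:4,r3:6,r4:Mul1
cycle 7: stall // r0:2,r1:1,r2:4,r3:6,r4:Mul1
cycle 8: stall // r0:2,r1:1,r2:4,r3:6,r4:Mul1
cycle 9: CDB Mul2=8; issue MUL r1<-Mul2 // r0:2,r1:Mul2,r2:4,r3:6,r4:Mul1
cycle 10: issue SUB r4<-Add1 // r0:2,r1:Mul2,r2:4,r3:6,r4:Add1
cycle 11: issue ADD r4<-Add2 // r0:2,r1:Mul2,r2:4,r3:6,r4:Add2
cycle 12: stall // r0:2,r1:Mul2,r2:4,r3:6,r4:Add2
cycle 13: CDB Add2=12; issue ADD r2<-Add2 // r0:2,r1:Mul2,r2:Add2,r3:6,r4:12
cycle 14: CDB Mul1=64 // r0:2,r1:Mul2,r2:Add2,r3:6,r4:12
cycle 15: CDB Add2=24 // r0:2,r1:Mul2,r2:24,r3:6,r4:12
cycle 16: - // r0:2,r1:Mul2,r2:24,r3:6,r4:12
cycle 17: - // r0:2,r1:Mul2,r2:24,r3:6,r4:12
cycle 18: CDB Mul2=128 // r0:2,r1:128,r2:24,r3:6,r4:12
cycle 19: - // r0:2,r1:128,r2:24,r3:6,r4:12

STATUS = VALUE 128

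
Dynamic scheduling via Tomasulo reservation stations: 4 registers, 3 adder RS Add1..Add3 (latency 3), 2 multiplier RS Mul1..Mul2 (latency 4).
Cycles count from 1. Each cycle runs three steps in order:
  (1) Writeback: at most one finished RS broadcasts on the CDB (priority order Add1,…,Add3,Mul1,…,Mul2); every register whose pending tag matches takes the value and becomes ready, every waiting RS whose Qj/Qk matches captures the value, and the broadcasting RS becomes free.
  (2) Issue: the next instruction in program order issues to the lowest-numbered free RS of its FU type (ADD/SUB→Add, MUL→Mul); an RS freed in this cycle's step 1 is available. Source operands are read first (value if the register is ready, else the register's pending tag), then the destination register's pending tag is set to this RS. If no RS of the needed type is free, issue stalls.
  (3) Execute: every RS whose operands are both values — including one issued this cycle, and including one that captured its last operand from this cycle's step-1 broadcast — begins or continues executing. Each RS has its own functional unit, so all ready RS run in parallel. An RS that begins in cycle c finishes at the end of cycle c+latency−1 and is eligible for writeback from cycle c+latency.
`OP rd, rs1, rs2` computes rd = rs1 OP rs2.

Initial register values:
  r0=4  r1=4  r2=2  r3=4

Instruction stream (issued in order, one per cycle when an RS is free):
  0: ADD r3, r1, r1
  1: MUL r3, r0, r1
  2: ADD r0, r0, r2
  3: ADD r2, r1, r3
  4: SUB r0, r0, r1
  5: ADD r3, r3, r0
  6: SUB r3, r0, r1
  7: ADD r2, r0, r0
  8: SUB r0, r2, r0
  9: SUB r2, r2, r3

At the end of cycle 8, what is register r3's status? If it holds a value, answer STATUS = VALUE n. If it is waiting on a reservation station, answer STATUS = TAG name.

STATUS = TAG Add2

cycle 1: issue ADD r3<-Add1 // r0:4,r1:4,r2:2,r3:Add1
cycle 2: issue MUL r3<-Mul1 // r0:4,r1:4,r2:2,r3:Mul1
cycle 3: issue ADD r0<-Add2 // r0:Add2,r1:4,r2:2,r3:Mul1
cycle 4: CDB Add1=8; issue ADD r2<-Add1 // r0:Add2,r1:4,r2:Add1,r3:Mul1
cycle 5: issue SUB r0<-Add3 // r0:Add3,r1:4,r2:Add1,r3:Mul1
cycle 6: CDB Add2=6; issue ADD r3<-Add2 // r0:Add3,r1:4,r2:Add1,r3:Add2
cycle 7: CDB Mul1=16; stall // r0:Add3,r1:4,r2:Add1,r3:Add2
cycle 8: stall // r0:Add3,r1:4,r2:Add1,r3:Add2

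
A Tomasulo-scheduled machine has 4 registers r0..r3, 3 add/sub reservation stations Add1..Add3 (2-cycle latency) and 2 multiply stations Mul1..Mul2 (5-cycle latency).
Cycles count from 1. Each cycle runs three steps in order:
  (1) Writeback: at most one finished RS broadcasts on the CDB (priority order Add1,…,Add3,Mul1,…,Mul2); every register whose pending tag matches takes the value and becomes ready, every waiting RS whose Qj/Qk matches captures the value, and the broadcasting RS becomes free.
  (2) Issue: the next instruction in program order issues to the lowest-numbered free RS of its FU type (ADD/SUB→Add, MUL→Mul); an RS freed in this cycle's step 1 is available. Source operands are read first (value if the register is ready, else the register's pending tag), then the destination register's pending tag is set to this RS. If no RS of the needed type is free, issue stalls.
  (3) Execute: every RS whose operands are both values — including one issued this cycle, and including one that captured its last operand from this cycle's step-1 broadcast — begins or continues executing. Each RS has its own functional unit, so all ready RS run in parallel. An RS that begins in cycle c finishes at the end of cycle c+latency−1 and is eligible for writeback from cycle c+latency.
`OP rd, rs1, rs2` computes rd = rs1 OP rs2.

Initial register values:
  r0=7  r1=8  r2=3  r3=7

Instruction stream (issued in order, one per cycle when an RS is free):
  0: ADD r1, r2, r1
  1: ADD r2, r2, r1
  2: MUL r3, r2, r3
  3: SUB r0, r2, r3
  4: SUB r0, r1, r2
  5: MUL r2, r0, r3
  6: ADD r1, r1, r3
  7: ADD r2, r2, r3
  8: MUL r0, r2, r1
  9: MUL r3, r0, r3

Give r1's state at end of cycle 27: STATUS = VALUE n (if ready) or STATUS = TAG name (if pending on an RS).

  c1: issue ADD r1<-Add1  regs: r0:7,r1:Add1,r2:3,r3:7
  c2: issue ADD r2<-Add2  regs: r0:7,r1:Add1,r2:Add2,r3:7
  c3: CDB Add1=11; issue MUL r3<-Mul1  regs: r0:7,r1:11,r2:Add2,r3:Mul1
  c4: issue SUB r0<-Add1  regs: r0:Add1,r1:11,r2:Add2,r3:Mul1
  c5: CDB Add2=14; issue SUB r0<-Add2  regs: r0:Add2,r1:11,r2:14,r3:Mul1
  c6: issue MUL r2<-Mul2  regs: r0:Add2,r1:11,r2:Mul2,r3:Mul1
  c7: CDB Add2=-3; issue ADD r1<-Add2  regs: r0:-3,r1:Add2,r2:Mul2,r3:Mul1
  c8: issue ADD r2<-Add3  regs: r0:-3,r1:Add2,r2:Add3,r3:Mul1
  c9: stall  regs: r0:-3,r1:Add2,r2:Add3,r3:Mul1
  c10: CDB Mul1=98; issue MUL r0<-Mul1  regs: r0:Mul1,r1:Add2,r2:Add3,r3:98
  c11: stall  regs: r0:Mul1,r1:Add2,r2:Add3,r3:98
  c12: CDB Add1=-84; stall  regs: r0:Mul1,r1:Add2,r2:Add3,r3:98
  c13: CDB Add2=109; stall  regs: r0:Mul1,r1:109,r2:Add3,r3:98
  c14: stall  regs: r0:Mul1,r1:109,r2:Add3,r3:98
  c15: CDB Mul2=-294; issue MUL r3<-Mul2  regs: r0:Mul1,r1:109,r2:Add3,r3:Mul2
  c16: -  regs: r0:Mul1,r1:109,r2:Add3,r3:Mul2
  c17: CDB Add3=-196  regs: r0:Mul1,r1:109,r2:-196,r3:Mul2
  c18: -  regs: r0:Mul1,r1:109,r2:-196,r3:Mul2
  c19: -  regs: r0:Mul1,r1:109,r2:-196,r3:Mul2
  c20: -  regs: r0:Mul1,r1:109,r2:-196,r3:Mul2
  c21: -  regs: r0:Mul1,r1:109,r2:-196,r3:Mul2
  c22: CDB Mul1=-21364  regs: r0:-21364,r1:109,r2:-196,r3:Mul2
  c23: -  regs: r0:-21364,r1:109,r2:-196,r3:Mul2
  c24: -  regs: r0:-21364,r1:109,r2:-196,r3:Mul2
  c25: -  regs: r0:-21364,r1:109,r2:-196,r3:Mul2
  c26: -  regs: r0:-21364,r1:109,r2:-196,r3:Mul2
  c27: CDB Mul2=-2093672  regs: r0:-21364,r1:109,r2:-196,r3:-2093672

STATUS = VALUE 109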